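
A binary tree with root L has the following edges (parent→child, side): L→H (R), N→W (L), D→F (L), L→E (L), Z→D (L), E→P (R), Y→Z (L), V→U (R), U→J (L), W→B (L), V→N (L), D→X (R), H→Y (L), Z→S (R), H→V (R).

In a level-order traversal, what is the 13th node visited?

Level-order visits nodes level by level from the root, left to right within each level.
Level 0: L
Level 1: E, H
Level 2: P, Y, V
Level 3: Z, N, U
Level 4: D, S, W, J
Level 5: F, X, B
Full level-order sequence: L, E, H, P, Y, V, Z, N, U, D, S, W, J, F, X, B.

J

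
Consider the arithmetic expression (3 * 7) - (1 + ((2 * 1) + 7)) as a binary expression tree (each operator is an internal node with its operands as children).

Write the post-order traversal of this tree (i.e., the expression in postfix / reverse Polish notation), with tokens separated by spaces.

3 7 * 1 2 1 * 7 + + -

Post-order on an expression tree gives postfix notation: for each operator, emit left operand, right operand, then the operator.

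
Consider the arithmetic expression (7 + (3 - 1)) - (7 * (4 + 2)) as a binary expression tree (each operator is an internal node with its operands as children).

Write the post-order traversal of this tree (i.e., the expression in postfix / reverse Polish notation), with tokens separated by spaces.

Post-order on an expression tree gives postfix notation: for each operator, emit left operand, right operand, then the operator.

7 3 1 - + 7 4 2 + * -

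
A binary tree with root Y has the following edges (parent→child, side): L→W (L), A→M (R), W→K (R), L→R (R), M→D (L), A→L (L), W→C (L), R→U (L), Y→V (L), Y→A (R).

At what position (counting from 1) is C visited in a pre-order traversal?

Pre-order visits the node, then its left subtree, then its right subtree.
Visit Y.
At Y: go left to V.
  V is a leaf — visit V.
At Y: go right to A.
  Visit A.
  At A: go left to L.
    Visit L.
    At L: go left to W.
      Visit W.
      At W: go left to C.
        C is a leaf — visit C.
      At W: go right to K.
        K is a leaf — visit K.
    At L: go right to R.
      Visit R.
      At R: go left to U.
        U is a leaf — visit U.
      At R: no right child.
  At A: go right to M.
    Visit M.
    At M: go left to D.
      D is a leaf — visit D.
    At M: no right child.
Full pre-order sequence: Y, V, A, L, W, C, K, R, U, M, D.

6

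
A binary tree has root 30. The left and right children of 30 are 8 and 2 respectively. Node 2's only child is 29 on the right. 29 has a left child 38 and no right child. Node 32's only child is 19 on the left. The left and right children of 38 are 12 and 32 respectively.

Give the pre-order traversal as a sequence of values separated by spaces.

30 8 2 29 38 12 32 19

Pre-order visits the node, then its left subtree, then its right subtree.
Visit 30.
At 30: go left to 8.
  8 is a leaf — visit 8.
At 30: go right to 2.
  Visit 2.
  At 2: no left child.
  At 2: go right to 29.
    Visit 29.
    At 29: go left to 38.
      Visit 38.
      At 38: go left to 12.
        12 is a leaf — visit 12.
      At 38: go right to 32.
        Visit 32.
        At 32: go left to 19.
          19 is a leaf — visit 19.
        At 32: no right child.
    At 29: no right child.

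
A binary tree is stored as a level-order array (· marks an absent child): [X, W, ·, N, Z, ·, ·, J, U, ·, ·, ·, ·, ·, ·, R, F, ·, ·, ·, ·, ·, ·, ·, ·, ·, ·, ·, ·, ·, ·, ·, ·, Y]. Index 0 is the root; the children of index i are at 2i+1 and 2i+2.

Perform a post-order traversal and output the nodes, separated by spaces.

Post-order visits the left subtree, then the right subtree, then the node.
At X: go left to W.
  At W: go left to N.
    At N: go left to J.
      At J: go left to R.
        R is a leaf — visit R.
      At J: go right to F.
        At F: go left to Y.
          Y is a leaf — visit Y.
        At F: no right child.
        Visit F.
      Visit J.
    At N: go right to U.
      U is a leaf — visit U.
    Visit N.
  At W: go right to Z.
    Z is a leaf — visit Z.
  Visit W.
At X: no right child.
Visit X.

R Y F J U N Z W X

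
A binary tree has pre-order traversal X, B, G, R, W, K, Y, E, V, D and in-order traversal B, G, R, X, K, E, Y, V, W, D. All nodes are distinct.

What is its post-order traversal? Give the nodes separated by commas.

The first element of pre-order is the root; it splits in-order into left and right subtrees.
Root X: left subtree has 3 nodes {B, G, R}, right has 6 {K, E, Y, V, W, D}.
  Root B: left subtree has 0 nodes { }, right has 2 {G, R}.
    Root G: left subtree has 0 nodes { }, right has 1 {R}.
  Root W: left subtree has 4 nodes {K, E, Y, V}, right has 1 {D}.
    Root K: left subtree has 0 nodes { }, right has 3 {E, Y, V}.
      Root Y: left subtree has 1 node {E}, right has 1 {V}.

R, G, B, E, V, Y, K, D, W, X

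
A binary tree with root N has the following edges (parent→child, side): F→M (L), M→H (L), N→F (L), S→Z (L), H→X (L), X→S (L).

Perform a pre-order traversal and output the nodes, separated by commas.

Pre-order visits the node, then its left subtree, then its right subtree.
Visit N.
At N: go left to F.
  Visit F.
  At F: go left to M.
    Visit M.
    At M: go left to H.
      Visit H.
      At H: go left to X.
        Visit X.
        At X: go left to S.
          Visit S.
          At S: go left to Z.
            Z is a leaf — visit Z.
          At S: no right child.
        At X: no right child.
      At H: no right child.
    At M: no right child.
  At F: no right child.
At N: no right child.

N, F, M, H, X, S, Z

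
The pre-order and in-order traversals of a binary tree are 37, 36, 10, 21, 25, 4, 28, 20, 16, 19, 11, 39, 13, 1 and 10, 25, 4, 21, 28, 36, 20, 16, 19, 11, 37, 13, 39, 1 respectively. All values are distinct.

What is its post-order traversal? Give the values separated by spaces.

The first element of pre-order is the root; it splits in-order into left and right subtrees.
Root 37: left subtree has 10 nodes {10, 25, 4, 21, 28, 36, 20, 16, 19, 11}, right has 3 {13, 39, 1}.
  Root 36: left subtree has 5 nodes {10, 25, 4, 21, 28}, right has 4 {20, 16, 19, 11}.
    Root 10: left subtree has 0 nodes { }, right has 4 {25, 4, 21, 28}.
      Root 21: left subtree has 2 nodes {25, 4}, right has 1 {28}.
        Root 25: left subtree has 0 nodes { }, right has 1 {4}.
    Root 20: left subtree has 0 nodes { }, right has 3 {16, 19, 11}.
      Root 16: left subtree has 0 nodes { }, right has 2 {19, 11}.
        Root 19: left subtree has 0 nodes { }, right has 1 {11}.
  Root 39: left subtree has 1 node {13}, right has 1 {1}.

4 25 28 21 10 11 19 16 20 36 13 1 39 37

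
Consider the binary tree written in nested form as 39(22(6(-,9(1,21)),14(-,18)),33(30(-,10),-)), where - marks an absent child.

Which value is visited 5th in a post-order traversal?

Post-order visits the left subtree, then the right subtree, then the node.
At 39: go left to 22.
  At 22: go left to 6.
    At 6: no left child.
    At 6: go right to 9.
      At 9: go left to 1.
        1 is a leaf — visit 1.
      At 9: go right to 21.
        21 is a leaf — visit 21.
      Visit 9.
    Visit 6.
  At 22: go right to 14.
    At 14: no left child.
    At 14: go right to 18.
      18 is a leaf — visit 18.
    Visit 14.
  Visit 22.
At 39: go right to 33.
  At 33: go left to 30.
    At 30: no left child.
    At 30: go right to 10.
      10 is a leaf — visit 10.
    Visit 30.
  At 33: no right child.
  Visit 33.
Visit 39.
Full post-order sequence: 1, 21, 9, 6, 18, 14, 22, 10, 30, 33, 39.

18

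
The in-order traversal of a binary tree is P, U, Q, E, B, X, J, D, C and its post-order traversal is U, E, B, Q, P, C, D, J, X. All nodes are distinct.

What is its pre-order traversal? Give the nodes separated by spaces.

X P Q U B E J D C

The last element of post-order is the root; it splits in-order into left and right subtrees.
Root X: left subtree has 5 nodes {P, U, Q, E, B}, right has 3 {J, D, C}.
  Root P: left subtree has 0 nodes { }, right has 4 {U, Q, E, B}.
    Root Q: left subtree has 1 node {U}, right has 2 {E, B}.
      Root B: left subtree has 1 node {E}, right has 0 { }.
  Root J: left subtree has 0 nodes { }, right has 2 {D, C}.
    Root D: left subtree has 0 nodes { }, right has 1 {C}.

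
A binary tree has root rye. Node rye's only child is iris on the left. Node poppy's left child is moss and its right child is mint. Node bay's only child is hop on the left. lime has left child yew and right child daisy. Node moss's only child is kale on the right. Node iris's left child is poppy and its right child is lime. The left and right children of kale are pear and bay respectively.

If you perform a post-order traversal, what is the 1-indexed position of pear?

Post-order visits the left subtree, then the right subtree, then the node.
At rye: go left to iris.
  At iris: go left to poppy.
    At poppy: go left to moss.
      At moss: no left child.
      At moss: go right to kale.
        At kale: go left to pear.
          pear is a leaf — visit pear.
        At kale: go right to bay.
          At bay: go left to hop.
            hop is a leaf — visit hop.
          At bay: no right child.
          Visit bay.
        Visit kale.
      Visit moss.
    At poppy: go right to mint.
      mint is a leaf — visit mint.
    Visit poppy.
  At iris: go right to lime.
    At lime: go left to yew.
      yew is a leaf — visit yew.
    At lime: go right to daisy.
      daisy is a leaf — visit daisy.
    Visit lime.
  Visit iris.
At rye: no right child.
Visit rye.
Full post-order sequence: pear, hop, bay, kale, moss, mint, poppy, yew, daisy, lime, iris, rye.

1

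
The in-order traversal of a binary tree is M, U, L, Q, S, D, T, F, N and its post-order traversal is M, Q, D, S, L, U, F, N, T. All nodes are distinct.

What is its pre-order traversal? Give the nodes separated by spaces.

T U M L S Q D N F

The last element of post-order is the root; it splits in-order into left and right subtrees.
Root T: left subtree has 6 nodes {M, U, L, Q, S, D}, right has 2 {F, N}.
  Root U: left subtree has 1 node {M}, right has 4 {L, Q, S, D}.
    Root L: left subtree has 0 nodes { }, right has 3 {Q, S, D}.
      Root S: left subtree has 1 node {Q}, right has 1 {D}.
  Root N: left subtree has 1 node {F}, right has 0 { }.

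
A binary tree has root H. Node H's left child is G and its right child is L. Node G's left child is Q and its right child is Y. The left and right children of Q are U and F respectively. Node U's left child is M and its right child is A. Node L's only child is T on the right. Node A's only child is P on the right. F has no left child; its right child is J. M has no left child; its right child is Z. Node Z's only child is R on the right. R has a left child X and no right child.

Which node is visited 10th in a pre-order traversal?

Pre-order visits the node, then its left subtree, then its right subtree.
Visit H.
At H: go left to G.
  Visit G.
  At G: go left to Q.
    Visit Q.
    At Q: go left to U.
      Visit U.
      At U: go left to M.
        Visit M.
        At M: no left child.
        At M: go right to Z.
          Visit Z.
          At Z: no left child.
          At Z: go right to R.
            Visit R.
            At R: go left to X.
              X is a leaf — visit X.
            At R: no right child.
      At U: go right to A.
        Visit A.
        At A: no left child.
        At A: go right to P.
          P is a leaf — visit P.
    At Q: go right to F.
      Visit F.
      At F: no left child.
      At F: go right to J.
        J is a leaf — visit J.
  At G: go right to Y.
    Y is a leaf — visit Y.
At H: go right to L.
  Visit L.
  At L: no left child.
  At L: go right to T.
    T is a leaf — visit T.
Full pre-order sequence: H, G, Q, U, M, Z, R, X, A, P, F, J, Y, L, T.

P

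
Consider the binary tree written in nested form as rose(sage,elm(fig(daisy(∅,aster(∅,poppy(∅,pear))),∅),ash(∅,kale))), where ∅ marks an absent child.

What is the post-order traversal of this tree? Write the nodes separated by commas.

Post-order visits the left subtree, then the right subtree, then the node.
At rose: go left to sage.
  sage is a leaf — visit sage.
At rose: go right to elm.
  At elm: go left to fig.
    At fig: go left to daisy.
      At daisy: no left child.
      At daisy: go right to aster.
        At aster: no left child.
        At aster: go right to poppy.
          At poppy: no left child.
          At poppy: go right to pear.
            pear is a leaf — visit pear.
          Visit poppy.
        Visit aster.
      Visit daisy.
    At fig: no right child.
    Visit fig.
  At elm: go right to ash.
    At ash: no left child.
    At ash: go right to kale.
      kale is a leaf — visit kale.
    Visit ash.
  Visit elm.
Visit rose.

sage, pear, poppy, aster, daisy, fig, kale, ash, elm, rose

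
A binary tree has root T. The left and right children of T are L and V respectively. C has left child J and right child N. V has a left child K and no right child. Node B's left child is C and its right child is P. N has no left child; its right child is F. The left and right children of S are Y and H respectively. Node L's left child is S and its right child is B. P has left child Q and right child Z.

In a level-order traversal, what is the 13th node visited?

Q

Level-order visits nodes level by level from the root, left to right within each level.
Level 0: T
Level 1: L, V
Level 2: S, B, K
Level 3: Y, H, C, P
Level 4: J, N, Q, Z
Level 5: F
Full level-order sequence: T, L, V, S, B, K, Y, H, C, P, J, N, Q, Z, F.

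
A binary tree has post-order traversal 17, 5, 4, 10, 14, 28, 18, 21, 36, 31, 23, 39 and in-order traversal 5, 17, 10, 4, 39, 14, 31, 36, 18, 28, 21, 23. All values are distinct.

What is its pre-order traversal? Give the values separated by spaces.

The last element of post-order is the root; it splits in-order into left and right subtrees.
Root 39: left subtree has 4 nodes {5, 17, 10, 4}, right has 7 {14, 31, 36, 18, 28, 21, 23}.
  Root 10: left subtree has 2 nodes {5, 17}, right has 1 {4}.
    Root 5: left subtree has 0 nodes { }, right has 1 {17}.
  Root 23: left subtree has 6 nodes {14, 31, 36, 18, 28, 21}, right has 0 { }.
    Root 31: left subtree has 1 node {14}, right has 4 {36, 18, 28, 21}.
      Root 36: left subtree has 0 nodes { }, right has 3 {18, 28, 21}.
        Root 21: left subtree has 2 nodes {18, 28}, right has 0 { }.
          Root 18: left subtree has 0 nodes { }, right has 1 {28}.

39 10 5 17 4 23 31 14 36 21 18 28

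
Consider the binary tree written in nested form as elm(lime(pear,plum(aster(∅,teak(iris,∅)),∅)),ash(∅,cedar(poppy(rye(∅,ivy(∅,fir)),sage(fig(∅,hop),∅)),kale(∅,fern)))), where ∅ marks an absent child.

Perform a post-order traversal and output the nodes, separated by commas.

Post-order visits the left subtree, then the right subtree, then the node.
At elm: go left to lime.
  At lime: go left to pear.
    pear is a leaf — visit pear.
  At lime: go right to plum.
    At plum: go left to aster.
      At aster: no left child.
      At aster: go right to teak.
        At teak: go left to iris.
          iris is a leaf — visit iris.
        At teak: no right child.
        Visit teak.
      Visit aster.
    At plum: no right child.
    Visit plum.
  Visit lime.
At elm: go right to ash.
  At ash: no left child.
  At ash: go right to cedar.
    At cedar: go left to poppy.
      At poppy: go left to rye.
        At rye: no left child.
        At rye: go right to ivy.
          At ivy: no left child.
          At ivy: go right to fir.
            fir is a leaf — visit fir.
          Visit ivy.
        Visit rye.
      At poppy: go right to sage.
        At sage: go left to fig.
          At fig: no left child.
          At fig: go right to hop.
            hop is a leaf — visit hop.
          Visit fig.
        At sage: no right child.
        Visit sage.
      Visit poppy.
    At cedar: go right to kale.
      At kale: no left child.
      At kale: go right to fern.
        fern is a leaf — visit fern.
      Visit kale.
    Visit cedar.
  Visit ash.
Visit elm.

pear, iris, teak, aster, plum, lime, fir, ivy, rye, hop, fig, sage, poppy, fern, kale, cedar, ash, elm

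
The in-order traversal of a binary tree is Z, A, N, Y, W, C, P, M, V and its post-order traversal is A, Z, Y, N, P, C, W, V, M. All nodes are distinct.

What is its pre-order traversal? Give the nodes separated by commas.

The last element of post-order is the root; it splits in-order into left and right subtrees.
Root M: left subtree has 7 nodes {Z, A, N, Y, W, C, P}, right has 1 {V}.
  Root W: left subtree has 4 nodes {Z, A, N, Y}, right has 2 {C, P}.
    Root N: left subtree has 2 nodes {Z, A}, right has 1 {Y}.
      Root Z: left subtree has 0 nodes { }, right has 1 {A}.
    Root C: left subtree has 0 nodes { }, right has 1 {P}.

M, W, N, Z, A, Y, C, P, V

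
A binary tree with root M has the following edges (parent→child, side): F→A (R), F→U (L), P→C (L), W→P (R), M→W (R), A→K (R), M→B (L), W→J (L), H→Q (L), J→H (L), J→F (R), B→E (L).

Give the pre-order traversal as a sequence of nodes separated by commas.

M, B, E, W, J, H, Q, F, U, A, K, P, C

Pre-order visits the node, then its left subtree, then its right subtree.
Visit M.
At M: go left to B.
  Visit B.
  At B: go left to E.
    E is a leaf — visit E.
  At B: no right child.
At M: go right to W.
  Visit W.
  At W: go left to J.
    Visit J.
    At J: go left to H.
      Visit H.
      At H: go left to Q.
        Q is a leaf — visit Q.
      At H: no right child.
    At J: go right to F.
      Visit F.
      At F: go left to U.
        U is a leaf — visit U.
      At F: go right to A.
        Visit A.
        At A: no left child.
        At A: go right to K.
          K is a leaf — visit K.
  At W: go right to P.
    Visit P.
    At P: go left to C.
      C is a leaf — visit C.
    At P: no right child.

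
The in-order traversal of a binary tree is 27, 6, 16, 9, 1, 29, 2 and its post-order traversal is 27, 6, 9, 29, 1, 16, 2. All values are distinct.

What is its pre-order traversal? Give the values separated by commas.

2, 16, 6, 27, 1, 9, 29

The last element of post-order is the root; it splits in-order into left and right subtrees.
Root 2: left subtree has 6 nodes {27, 6, 16, 9, 1, 29}, right has 0 { }.
  Root 16: left subtree has 2 nodes {27, 6}, right has 3 {9, 1, 29}.
    Root 6: left subtree has 1 node {27}, right has 0 { }.
    Root 1: left subtree has 1 node {9}, right has 1 {29}.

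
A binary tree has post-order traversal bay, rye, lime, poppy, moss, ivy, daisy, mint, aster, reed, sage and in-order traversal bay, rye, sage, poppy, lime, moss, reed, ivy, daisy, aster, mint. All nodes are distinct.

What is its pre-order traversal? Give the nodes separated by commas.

sage, rye, bay, reed, moss, poppy, lime, aster, daisy, ivy, mint

The last element of post-order is the root; it splits in-order into left and right subtrees.
Root sage: left subtree has 2 nodes {bay, rye}, right has 8 {poppy, lime, moss, reed, ivy, daisy, aster, mint}.
  Root rye: left subtree has 1 node {bay}, right has 0 { }.
  Root reed: left subtree has 3 nodes {poppy, lime, moss}, right has 4 {ivy, daisy, aster, mint}.
    Root moss: left subtree has 2 nodes {poppy, lime}, right has 0 { }.
      Root poppy: left subtree has 0 nodes { }, right has 1 {lime}.
    Root aster: left subtree has 2 nodes {ivy, daisy}, right has 1 {mint}.
      Root daisy: left subtree has 1 node {ivy}, right has 0 { }.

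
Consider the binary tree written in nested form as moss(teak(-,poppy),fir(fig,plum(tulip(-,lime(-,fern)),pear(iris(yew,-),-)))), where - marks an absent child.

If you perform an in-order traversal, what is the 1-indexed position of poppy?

2

In-order visits the left subtree, then the node, then the right subtree.
At moss: go left to teak.
  At teak: no left child.
  Visit teak.
  At teak: go right to poppy.
    poppy is a leaf — visit poppy.
Visit moss.
At moss: go right to fir.
  At fir: go left to fig.
    fig is a leaf — visit fig.
  Visit fir.
  At fir: go right to plum.
    At plum: go left to tulip.
      At tulip: no left child.
      Visit tulip.
      At tulip: go right to lime.
        At lime: no left child.
        Visit lime.
        At lime: go right to fern.
          fern is a leaf — visit fern.
    Visit plum.
    At plum: go right to pear.
      At pear: go left to iris.
        At iris: go left to yew.
          yew is a leaf — visit yew.
        Visit iris.
        At iris: no right child.
      Visit pear.
      At pear: no right child.
Full in-order sequence: teak, poppy, moss, fig, fir, tulip, lime, fern, plum, yew, iris, pear.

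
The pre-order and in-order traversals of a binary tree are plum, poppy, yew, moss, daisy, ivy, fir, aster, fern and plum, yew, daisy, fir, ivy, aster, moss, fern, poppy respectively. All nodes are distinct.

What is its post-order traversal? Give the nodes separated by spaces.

The first element of pre-order is the root; it splits in-order into left and right subtrees.
Root plum: left subtree has 0 nodes { }, right has 8 {yew, daisy, fir, ivy, aster, moss, fern, poppy}.
  Root poppy: left subtree has 7 nodes {yew, daisy, fir, ivy, aster, moss, fern}, right has 0 { }.
    Root yew: left subtree has 0 nodes { }, right has 6 {daisy, fir, ivy, aster, moss, fern}.
      Root moss: left subtree has 4 nodes {daisy, fir, ivy, aster}, right has 1 {fern}.
        Root daisy: left subtree has 0 nodes { }, right has 3 {fir, ivy, aster}.
          Root ivy: left subtree has 1 node {fir}, right has 1 {aster}.

fir aster ivy daisy fern moss yew poppy plum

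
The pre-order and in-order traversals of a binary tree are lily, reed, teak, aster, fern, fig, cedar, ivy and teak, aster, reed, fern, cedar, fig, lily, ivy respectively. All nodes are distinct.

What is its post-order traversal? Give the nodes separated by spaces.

aster teak cedar fig fern reed ivy lily

The first element of pre-order is the root; it splits in-order into left and right subtrees.
Root lily: left subtree has 6 nodes {teak, aster, reed, fern, cedar, fig}, right has 1 {ivy}.
  Root reed: left subtree has 2 nodes {teak, aster}, right has 3 {fern, cedar, fig}.
    Root teak: left subtree has 0 nodes { }, right has 1 {aster}.
    Root fern: left subtree has 0 nodes { }, right has 2 {cedar, fig}.
      Root fig: left subtree has 1 node {cedar}, right has 0 { }.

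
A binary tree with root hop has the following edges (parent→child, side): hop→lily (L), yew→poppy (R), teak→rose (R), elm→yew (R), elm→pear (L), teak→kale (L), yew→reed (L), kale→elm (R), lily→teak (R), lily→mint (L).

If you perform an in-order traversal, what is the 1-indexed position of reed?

6

In-order visits the left subtree, then the node, then the right subtree.
At hop: go left to lily.
  At lily: go left to mint.
    mint is a leaf — visit mint.
  Visit lily.
  At lily: go right to teak.
    At teak: go left to kale.
      At kale: no left child.
      Visit kale.
      At kale: go right to elm.
        At elm: go left to pear.
          pear is a leaf — visit pear.
        Visit elm.
        At elm: go right to yew.
          At yew: go left to reed.
            reed is a leaf — visit reed.
          Visit yew.
          At yew: go right to poppy.
            poppy is a leaf — visit poppy.
    Visit teak.
    At teak: go right to rose.
      rose is a leaf — visit rose.
Visit hop.
At hop: no right child.
Full in-order sequence: mint, lily, kale, pear, elm, reed, yew, poppy, teak, rose, hop.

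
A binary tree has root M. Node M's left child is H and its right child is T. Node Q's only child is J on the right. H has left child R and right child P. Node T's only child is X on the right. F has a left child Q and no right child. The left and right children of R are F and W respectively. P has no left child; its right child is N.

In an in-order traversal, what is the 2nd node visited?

J

In-order visits the left subtree, then the node, then the right subtree.
At M: go left to H.
  At H: go left to R.
    At R: go left to F.
      At F: go left to Q.
        At Q: no left child.
        Visit Q.
        At Q: go right to J.
          J is a leaf — visit J.
      Visit F.
      At F: no right child.
    Visit R.
    At R: go right to W.
      W is a leaf — visit W.
  Visit H.
  At H: go right to P.
    At P: no left child.
    Visit P.
    At P: go right to N.
      N is a leaf — visit N.
Visit M.
At M: go right to T.
  At T: no left child.
  Visit T.
  At T: go right to X.
    X is a leaf — visit X.
Full in-order sequence: Q, J, F, R, W, H, P, N, M, T, X.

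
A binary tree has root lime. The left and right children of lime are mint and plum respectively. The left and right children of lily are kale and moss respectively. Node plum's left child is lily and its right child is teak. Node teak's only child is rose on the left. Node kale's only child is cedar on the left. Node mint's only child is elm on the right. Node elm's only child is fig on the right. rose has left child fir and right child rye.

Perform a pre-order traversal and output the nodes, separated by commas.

lime, mint, elm, fig, plum, lily, kale, cedar, moss, teak, rose, fir, rye

Pre-order visits the node, then its left subtree, then its right subtree.
Visit lime.
At lime: go left to mint.
  Visit mint.
  At mint: no left child.
  At mint: go right to elm.
    Visit elm.
    At elm: no left child.
    At elm: go right to fig.
      fig is a leaf — visit fig.
At lime: go right to plum.
  Visit plum.
  At plum: go left to lily.
    Visit lily.
    At lily: go left to kale.
      Visit kale.
      At kale: go left to cedar.
        cedar is a leaf — visit cedar.
      At kale: no right child.
    At lily: go right to moss.
      moss is a leaf — visit moss.
  At plum: go right to teak.
    Visit teak.
    At teak: go left to rose.
      Visit rose.
      At rose: go left to fir.
        fir is a leaf — visit fir.
      At rose: go right to rye.
        rye is a leaf — visit rye.
    At teak: no right child.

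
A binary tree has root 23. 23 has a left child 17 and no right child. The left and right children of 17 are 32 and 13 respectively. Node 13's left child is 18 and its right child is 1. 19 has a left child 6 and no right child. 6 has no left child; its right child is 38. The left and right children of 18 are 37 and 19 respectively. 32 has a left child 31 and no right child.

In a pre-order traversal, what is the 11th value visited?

Pre-order visits the node, then its left subtree, then its right subtree.
Visit 23.
At 23: go left to 17.
  Visit 17.
  At 17: go left to 32.
    Visit 32.
    At 32: go left to 31.
      31 is a leaf — visit 31.
    At 32: no right child.
  At 17: go right to 13.
    Visit 13.
    At 13: go left to 18.
      Visit 18.
      At 18: go left to 37.
        37 is a leaf — visit 37.
      At 18: go right to 19.
        Visit 19.
        At 19: go left to 6.
          Visit 6.
          At 6: no left child.
          At 6: go right to 38.
            38 is a leaf — visit 38.
        At 19: no right child.
    At 13: go right to 1.
      1 is a leaf — visit 1.
At 23: no right child.
Full pre-order sequence: 23, 17, 32, 31, 13, 18, 37, 19, 6, 38, 1.

1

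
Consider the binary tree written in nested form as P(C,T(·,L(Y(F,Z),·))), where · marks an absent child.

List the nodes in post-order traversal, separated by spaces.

Post-order visits the left subtree, then the right subtree, then the node.
At P: go left to C.
  C is a leaf — visit C.
At P: go right to T.
  At T: no left child.
  At T: go right to L.
    At L: go left to Y.
      At Y: go left to F.
        F is a leaf — visit F.
      At Y: go right to Z.
        Z is a leaf — visit Z.
      Visit Y.
    At L: no right child.
    Visit L.
  Visit T.
Visit P.

C F Z Y L T P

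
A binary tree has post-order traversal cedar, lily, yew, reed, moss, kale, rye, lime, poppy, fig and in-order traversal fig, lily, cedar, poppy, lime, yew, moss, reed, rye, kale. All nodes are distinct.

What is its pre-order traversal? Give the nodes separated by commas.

fig, poppy, lily, cedar, lime, rye, moss, yew, reed, kale

The last element of post-order is the root; it splits in-order into left and right subtrees.
Root fig: left subtree has 0 nodes { }, right has 9 {lily, cedar, poppy, lime, yew, moss, reed, rye, kale}.
  Root poppy: left subtree has 2 nodes {lily, cedar}, right has 6 {lime, yew, moss, reed, rye, kale}.
    Root lily: left subtree has 0 nodes { }, right has 1 {cedar}.
    Root lime: left subtree has 0 nodes { }, right has 5 {yew, moss, reed, rye, kale}.
      Root rye: left subtree has 3 nodes {yew, moss, reed}, right has 1 {kale}.
        Root moss: left subtree has 1 node {yew}, right has 1 {reed}.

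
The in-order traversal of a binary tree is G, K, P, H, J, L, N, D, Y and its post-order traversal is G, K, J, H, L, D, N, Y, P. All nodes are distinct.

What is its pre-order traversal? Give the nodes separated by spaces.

P K G Y N L H J D

The last element of post-order is the root; it splits in-order into left and right subtrees.
Root P: left subtree has 2 nodes {G, K}, right has 6 {H, J, L, N, D, Y}.
  Root K: left subtree has 1 node {G}, right has 0 { }.
  Root Y: left subtree has 5 nodes {H, J, L, N, D}, right has 0 { }.
    Root N: left subtree has 3 nodes {H, J, L}, right has 1 {D}.
      Root L: left subtree has 2 nodes {H, J}, right has 0 { }.
        Root H: left subtree has 0 nodes { }, right has 1 {J}.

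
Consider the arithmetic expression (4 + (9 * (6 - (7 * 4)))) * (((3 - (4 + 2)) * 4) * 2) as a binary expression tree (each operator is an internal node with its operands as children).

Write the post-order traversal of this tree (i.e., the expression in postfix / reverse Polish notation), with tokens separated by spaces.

Post-order on an expression tree gives postfix notation: for each operator, emit left operand, right operand, then the operator.

4 9 6 7 4 * - * + 3 4 2 + - 4 * 2 * *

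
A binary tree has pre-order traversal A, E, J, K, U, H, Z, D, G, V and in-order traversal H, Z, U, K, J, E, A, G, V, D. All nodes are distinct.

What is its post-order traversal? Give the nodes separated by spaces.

Z H U K J E V G D A

The first element of pre-order is the root; it splits in-order into left and right subtrees.
Root A: left subtree has 6 nodes {H, Z, U, K, J, E}, right has 3 {G, V, D}.
  Root E: left subtree has 5 nodes {H, Z, U, K, J}, right has 0 { }.
    Root J: left subtree has 4 nodes {H, Z, U, K}, right has 0 { }.
      Root K: left subtree has 3 nodes {H, Z, U}, right has 0 { }.
        Root U: left subtree has 2 nodes {H, Z}, right has 0 { }.
          Root H: left subtree has 0 nodes { }, right has 1 {Z}.
  Root D: left subtree has 2 nodes {G, V}, right has 0 { }.
    Root G: left subtree has 0 nodes { }, right has 1 {V}.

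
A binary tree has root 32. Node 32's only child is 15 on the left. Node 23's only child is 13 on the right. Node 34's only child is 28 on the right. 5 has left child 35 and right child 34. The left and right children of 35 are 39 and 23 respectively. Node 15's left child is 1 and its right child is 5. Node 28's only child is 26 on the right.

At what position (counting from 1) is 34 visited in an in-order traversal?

In-order visits the left subtree, then the node, then the right subtree.
At 32: go left to 15.
  At 15: go left to 1.
    1 is a leaf — visit 1.
  Visit 15.
  At 15: go right to 5.
    At 5: go left to 35.
      At 35: go left to 39.
        39 is a leaf — visit 39.
      Visit 35.
      At 35: go right to 23.
        At 23: no left child.
        Visit 23.
        At 23: go right to 13.
          13 is a leaf — visit 13.
    Visit 5.
    At 5: go right to 34.
      At 34: no left child.
      Visit 34.
      At 34: go right to 28.
        At 28: no left child.
        Visit 28.
        At 28: go right to 26.
          26 is a leaf — visit 26.
Visit 32.
At 32: no right child.
Full in-order sequence: 1, 15, 39, 35, 23, 13, 5, 34, 28, 26, 32.

8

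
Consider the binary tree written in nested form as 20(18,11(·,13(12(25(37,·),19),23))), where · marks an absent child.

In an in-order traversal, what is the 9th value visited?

In-order visits the left subtree, then the node, then the right subtree.
At 20: go left to 18.
  18 is a leaf — visit 18.
Visit 20.
At 20: go right to 11.
  At 11: no left child.
  Visit 11.
  At 11: go right to 13.
    At 13: go left to 12.
      At 12: go left to 25.
        At 25: go left to 37.
          37 is a leaf — visit 37.
        Visit 25.
        At 25: no right child.
      Visit 12.
      At 12: go right to 19.
        19 is a leaf — visit 19.
    Visit 13.
    At 13: go right to 23.
      23 is a leaf — visit 23.
Full in-order sequence: 18, 20, 11, 37, 25, 12, 19, 13, 23.

23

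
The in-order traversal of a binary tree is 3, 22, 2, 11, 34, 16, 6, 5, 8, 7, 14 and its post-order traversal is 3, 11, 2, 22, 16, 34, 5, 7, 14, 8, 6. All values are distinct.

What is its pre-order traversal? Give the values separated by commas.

6, 34, 22, 3, 2, 11, 16, 8, 5, 14, 7

The last element of post-order is the root; it splits in-order into left and right subtrees.
Root 6: left subtree has 6 nodes {3, 22, 2, 11, 34, 16}, right has 4 {5, 8, 7, 14}.
  Root 34: left subtree has 4 nodes {3, 22, 2, 11}, right has 1 {16}.
    Root 22: left subtree has 1 node {3}, right has 2 {2, 11}.
      Root 2: left subtree has 0 nodes { }, right has 1 {11}.
  Root 8: left subtree has 1 node {5}, right has 2 {7, 14}.
    Root 14: left subtree has 1 node {7}, right has 0 { }.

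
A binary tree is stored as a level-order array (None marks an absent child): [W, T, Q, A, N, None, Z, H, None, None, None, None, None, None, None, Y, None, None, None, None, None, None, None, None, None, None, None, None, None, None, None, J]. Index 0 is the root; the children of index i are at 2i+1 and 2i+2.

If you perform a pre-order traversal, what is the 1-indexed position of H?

4

Pre-order visits the node, then its left subtree, then its right subtree.
Visit W.
At W: go left to T.
  Visit T.
  At T: go left to A.
    Visit A.
    At A: go left to H.
      Visit H.
      At H: go left to Y.
        Visit Y.
        At Y: go left to J.
          J is a leaf — visit J.
        At Y: no right child.
      At H: no right child.
    At A: no right child.
  At T: go right to N.
    N is a leaf — visit N.
At W: go right to Q.
  Visit Q.
  At Q: no left child.
  At Q: go right to Z.
    Z is a leaf — visit Z.
Full pre-order sequence: W, T, A, H, Y, J, N, Q, Z.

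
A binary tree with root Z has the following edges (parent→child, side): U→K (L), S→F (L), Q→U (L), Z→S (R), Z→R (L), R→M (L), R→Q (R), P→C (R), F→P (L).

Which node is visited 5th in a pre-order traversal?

U

Pre-order visits the node, then its left subtree, then its right subtree.
Visit Z.
At Z: go left to R.
  Visit R.
  At R: go left to M.
    M is a leaf — visit M.
  At R: go right to Q.
    Visit Q.
    At Q: go left to U.
      Visit U.
      At U: go left to K.
        K is a leaf — visit K.
      At U: no right child.
    At Q: no right child.
At Z: go right to S.
  Visit S.
  At S: go left to F.
    Visit F.
    At F: go left to P.
      Visit P.
      At P: no left child.
      At P: go right to C.
        C is a leaf — visit C.
    At F: no right child.
  At S: no right child.
Full pre-order sequence: Z, R, M, Q, U, K, S, F, P, C.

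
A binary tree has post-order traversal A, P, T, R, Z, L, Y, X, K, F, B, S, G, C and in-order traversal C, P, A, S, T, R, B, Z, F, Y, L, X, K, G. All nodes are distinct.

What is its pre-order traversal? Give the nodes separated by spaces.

C G S P A B R T F Z K X Y L

The last element of post-order is the root; it splits in-order into left and right subtrees.
Root C: left subtree has 0 nodes { }, right has 13 {P, A, S, T, R, B, Z, F, Y, L, X, K, G}.
  Root G: left subtree has 12 nodes {P, A, S, T, R, B, Z, F, Y, L, X, K}, right has 0 { }.
    Root S: left subtree has 2 nodes {P, A}, right has 9 {T, R, B, Z, F, Y, L, X, K}.
      Root P: left subtree has 0 nodes { }, right has 1 {A}.
      Root B: left subtree has 2 nodes {T, R}, right has 6 {Z, F, Y, L, X, K}.
        Root R: left subtree has 1 node {T}, right has 0 { }.
        Root F: left subtree has 1 node {Z}, right has 4 {Y, L, X, K}.
          Root K: left subtree has 3 nodes {Y, L, X}, right has 0 { }.
            Root X: left subtree has 2 nodes {Y, L}, right has 0 { }.
              Root Y: left subtree has 0 nodes { }, right has 1 {L}.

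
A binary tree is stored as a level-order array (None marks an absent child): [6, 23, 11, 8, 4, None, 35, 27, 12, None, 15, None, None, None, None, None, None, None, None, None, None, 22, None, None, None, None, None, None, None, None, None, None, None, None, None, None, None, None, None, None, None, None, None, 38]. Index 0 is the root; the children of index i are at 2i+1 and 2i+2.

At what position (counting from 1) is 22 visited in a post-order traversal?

5

Post-order visits the left subtree, then the right subtree, then the node.
At 6: go left to 23.
  At 23: go left to 8.
    At 8: go left to 27.
      27 is a leaf — visit 27.
    At 8: go right to 12.
      12 is a leaf — visit 12.
    Visit 8.
  At 23: go right to 4.
    At 4: no left child.
    At 4: go right to 15.
      At 15: go left to 22.
        At 22: go left to 38.
          38 is a leaf — visit 38.
        At 22: no right child.
        Visit 22.
      At 15: no right child.
      Visit 15.
    Visit 4.
  Visit 23.
At 6: go right to 11.
  At 11: no left child.
  At 11: go right to 35.
    35 is a leaf — visit 35.
  Visit 11.
Visit 6.
Full post-order sequence: 27, 12, 8, 38, 22, 15, 4, 23, 35, 11, 6.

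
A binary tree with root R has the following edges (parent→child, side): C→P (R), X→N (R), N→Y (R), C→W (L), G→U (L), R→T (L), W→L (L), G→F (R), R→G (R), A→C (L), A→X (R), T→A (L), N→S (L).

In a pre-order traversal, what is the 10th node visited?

S

Pre-order visits the node, then its left subtree, then its right subtree.
Visit R.
At R: go left to T.
  Visit T.
  At T: go left to A.
    Visit A.
    At A: go left to C.
      Visit C.
      At C: go left to W.
        Visit W.
        At W: go left to L.
          L is a leaf — visit L.
        At W: no right child.
      At C: go right to P.
        P is a leaf — visit P.
    At A: go right to X.
      Visit X.
      At X: no left child.
      At X: go right to N.
        Visit N.
        At N: go left to S.
          S is a leaf — visit S.
        At N: go right to Y.
          Y is a leaf — visit Y.
  At T: no right child.
At R: go right to G.
  Visit G.
  At G: go left to U.
    U is a leaf — visit U.
  At G: go right to F.
    F is a leaf — visit F.
Full pre-order sequence: R, T, A, C, W, L, P, X, N, S, Y, G, U, F.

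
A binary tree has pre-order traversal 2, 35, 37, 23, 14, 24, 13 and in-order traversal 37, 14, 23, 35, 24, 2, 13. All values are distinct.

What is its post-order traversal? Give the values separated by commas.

14, 23, 37, 24, 35, 13, 2

The first element of pre-order is the root; it splits in-order into left and right subtrees.
Root 2: left subtree has 5 nodes {37, 14, 23, 35, 24}, right has 1 {13}.
  Root 35: left subtree has 3 nodes {37, 14, 23}, right has 1 {24}.
    Root 37: left subtree has 0 nodes { }, right has 2 {14, 23}.
      Root 23: left subtree has 1 node {14}, right has 0 { }.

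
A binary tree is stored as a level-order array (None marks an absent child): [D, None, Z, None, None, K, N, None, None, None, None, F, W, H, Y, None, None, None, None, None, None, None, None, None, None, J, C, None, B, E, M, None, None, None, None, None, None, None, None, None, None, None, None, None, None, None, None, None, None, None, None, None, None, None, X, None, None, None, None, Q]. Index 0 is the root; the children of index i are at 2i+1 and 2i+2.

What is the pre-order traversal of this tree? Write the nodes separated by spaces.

Pre-order visits the node, then its left subtree, then its right subtree.
Visit D.
At D: no left child.
At D: go right to Z.
  Visit Z.
  At Z: go left to K.
    Visit K.
    At K: go left to F.
      F is a leaf — visit F.
    At K: go right to W.
      Visit W.
      At W: go left to J.
        J is a leaf — visit J.
      At W: go right to C.
        Visit C.
        At C: no left child.
        At C: go right to X.
          X is a leaf — visit X.
  At Z: go right to N.
    Visit N.
    At N: go left to H.
      Visit H.
      At H: no left child.
      At H: go right to B.
        B is a leaf — visit B.
    At N: go right to Y.
      Visit Y.
      At Y: go left to E.
        Visit E.
        At E: go left to Q.
          Q is a leaf — visit Q.
        At E: no right child.
      At Y: go right to M.
        M is a leaf — visit M.

D Z K F W J C X N H B Y E Q M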